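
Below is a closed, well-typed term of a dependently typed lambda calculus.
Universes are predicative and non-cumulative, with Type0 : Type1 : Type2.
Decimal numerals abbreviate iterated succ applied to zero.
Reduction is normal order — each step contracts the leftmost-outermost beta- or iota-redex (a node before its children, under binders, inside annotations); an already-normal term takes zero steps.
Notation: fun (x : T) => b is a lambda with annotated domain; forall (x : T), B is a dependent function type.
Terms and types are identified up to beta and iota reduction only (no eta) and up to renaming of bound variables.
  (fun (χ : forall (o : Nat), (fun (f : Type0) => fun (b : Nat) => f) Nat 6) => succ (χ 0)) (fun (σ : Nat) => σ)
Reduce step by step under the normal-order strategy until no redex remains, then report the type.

normal-order reduction sequence:
  (fun (χ : forall (o : Nat), (fun (f : Type0) => fun (b : Nat) => f) Nat 6) => succ (χ 0)) (fun (σ : Nat) => σ)
  ~> succ ((fun (χ : Nat) => χ) 0)
  ~> 1
type:
  Nat


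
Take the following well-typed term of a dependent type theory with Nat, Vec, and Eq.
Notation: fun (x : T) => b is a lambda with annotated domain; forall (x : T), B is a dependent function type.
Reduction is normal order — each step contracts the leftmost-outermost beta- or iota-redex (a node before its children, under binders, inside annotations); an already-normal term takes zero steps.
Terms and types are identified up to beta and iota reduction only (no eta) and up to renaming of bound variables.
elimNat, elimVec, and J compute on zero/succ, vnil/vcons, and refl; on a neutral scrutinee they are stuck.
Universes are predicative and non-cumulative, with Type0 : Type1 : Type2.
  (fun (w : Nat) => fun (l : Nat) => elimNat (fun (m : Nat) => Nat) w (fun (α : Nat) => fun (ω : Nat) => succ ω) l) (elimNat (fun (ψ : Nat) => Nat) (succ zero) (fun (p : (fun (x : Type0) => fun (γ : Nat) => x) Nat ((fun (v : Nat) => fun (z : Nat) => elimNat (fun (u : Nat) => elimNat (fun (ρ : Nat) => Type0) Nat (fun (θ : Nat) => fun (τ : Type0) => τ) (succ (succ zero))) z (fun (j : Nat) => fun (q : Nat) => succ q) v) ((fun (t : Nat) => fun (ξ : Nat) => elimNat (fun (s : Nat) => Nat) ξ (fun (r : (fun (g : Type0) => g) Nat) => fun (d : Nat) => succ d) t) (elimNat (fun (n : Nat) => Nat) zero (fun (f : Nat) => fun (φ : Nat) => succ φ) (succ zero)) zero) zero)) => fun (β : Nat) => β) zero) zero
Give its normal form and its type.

resulting normal form:
  succ zero
inferred type:
  Nat
observation: the first redex contracted is a beta-redex; the normal form is reached in 4 normal-order steps.


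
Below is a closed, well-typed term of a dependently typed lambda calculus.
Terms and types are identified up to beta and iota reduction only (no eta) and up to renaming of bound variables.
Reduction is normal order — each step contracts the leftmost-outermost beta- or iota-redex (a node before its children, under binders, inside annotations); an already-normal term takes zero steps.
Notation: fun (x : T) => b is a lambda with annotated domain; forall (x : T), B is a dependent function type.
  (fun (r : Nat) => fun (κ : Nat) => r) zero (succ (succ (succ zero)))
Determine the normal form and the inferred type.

reduced normal form:
  zero
type:
  Nat
observation: normalization takes exactly 2 steps under the normal-order strategy.


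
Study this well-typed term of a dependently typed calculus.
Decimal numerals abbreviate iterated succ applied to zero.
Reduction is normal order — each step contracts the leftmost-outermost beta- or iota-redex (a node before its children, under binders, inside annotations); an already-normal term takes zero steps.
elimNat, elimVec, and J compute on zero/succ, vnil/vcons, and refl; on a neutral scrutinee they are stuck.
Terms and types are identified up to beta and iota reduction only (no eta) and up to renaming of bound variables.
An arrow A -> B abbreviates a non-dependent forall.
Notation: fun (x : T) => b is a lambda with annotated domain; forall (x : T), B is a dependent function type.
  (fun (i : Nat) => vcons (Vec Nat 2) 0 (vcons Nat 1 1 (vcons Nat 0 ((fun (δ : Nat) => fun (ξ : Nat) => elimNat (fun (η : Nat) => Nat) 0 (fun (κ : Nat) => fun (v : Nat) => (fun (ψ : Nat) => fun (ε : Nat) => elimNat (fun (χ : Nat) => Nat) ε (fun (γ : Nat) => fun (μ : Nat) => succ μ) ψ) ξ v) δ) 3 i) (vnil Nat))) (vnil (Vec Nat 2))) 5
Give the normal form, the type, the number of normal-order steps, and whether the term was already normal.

reduced normal form:
  vcons (Vec Nat 2) 0 (vcons Nat 1 1 (vcons Nat 0 15 (vnil Nat))) (vnil (Vec Nat 2))
inferred type:
  Vec (Vec Nat 2) 1
normal-order step count: 67
term was already normal: no
first redex: a beta-redex


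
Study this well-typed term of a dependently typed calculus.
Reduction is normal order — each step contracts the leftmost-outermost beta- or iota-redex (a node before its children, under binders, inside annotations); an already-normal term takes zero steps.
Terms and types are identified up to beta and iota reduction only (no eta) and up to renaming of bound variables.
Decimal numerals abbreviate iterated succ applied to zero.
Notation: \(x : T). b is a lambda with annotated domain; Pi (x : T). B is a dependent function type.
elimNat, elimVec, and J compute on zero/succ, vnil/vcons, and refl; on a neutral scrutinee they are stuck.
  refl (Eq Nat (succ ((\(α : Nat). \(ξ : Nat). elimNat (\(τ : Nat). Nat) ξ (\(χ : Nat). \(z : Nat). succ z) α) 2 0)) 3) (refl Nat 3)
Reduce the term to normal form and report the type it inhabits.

reduced normal form:
  refl (Eq Nat 3 3) (refl Nat 3)
inferred type:
  Eq (Eq Nat 3 3) (refl Nat 3) (refl Nat 3)


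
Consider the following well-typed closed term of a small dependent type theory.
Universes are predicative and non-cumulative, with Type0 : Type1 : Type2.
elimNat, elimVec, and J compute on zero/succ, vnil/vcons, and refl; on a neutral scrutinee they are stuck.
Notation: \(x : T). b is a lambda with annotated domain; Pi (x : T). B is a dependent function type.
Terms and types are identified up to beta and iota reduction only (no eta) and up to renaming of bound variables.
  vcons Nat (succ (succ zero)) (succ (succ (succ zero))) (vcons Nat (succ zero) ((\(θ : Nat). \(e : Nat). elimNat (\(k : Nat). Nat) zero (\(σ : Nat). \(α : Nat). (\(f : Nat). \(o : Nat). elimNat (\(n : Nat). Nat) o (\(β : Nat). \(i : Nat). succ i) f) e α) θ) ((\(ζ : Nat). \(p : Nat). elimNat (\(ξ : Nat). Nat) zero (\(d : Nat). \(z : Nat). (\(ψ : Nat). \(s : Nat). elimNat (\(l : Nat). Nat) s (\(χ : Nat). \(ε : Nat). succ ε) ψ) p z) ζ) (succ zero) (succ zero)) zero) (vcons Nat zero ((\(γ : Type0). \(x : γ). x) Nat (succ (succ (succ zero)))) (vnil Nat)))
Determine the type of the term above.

type:
  Vec Nat (succ (succ (succ zero)))


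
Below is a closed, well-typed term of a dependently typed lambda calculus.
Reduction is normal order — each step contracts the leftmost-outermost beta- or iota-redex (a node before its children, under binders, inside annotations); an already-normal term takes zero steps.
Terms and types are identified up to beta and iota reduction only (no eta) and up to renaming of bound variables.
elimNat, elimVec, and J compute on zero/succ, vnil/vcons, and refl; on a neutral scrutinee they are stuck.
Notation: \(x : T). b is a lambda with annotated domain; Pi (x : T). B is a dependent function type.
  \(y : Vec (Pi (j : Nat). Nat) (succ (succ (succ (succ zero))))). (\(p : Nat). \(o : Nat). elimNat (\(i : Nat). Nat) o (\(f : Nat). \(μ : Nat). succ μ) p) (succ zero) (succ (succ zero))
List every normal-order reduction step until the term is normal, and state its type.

normal-order reduction:
  \(y : Vec (Pi (j : Nat). Nat) (succ (succ (succ (succ zero))))). (\(p : Nat). \(o : Nat). elimNat (\(i : Nat). Nat) o (\(f : Nat). \(μ : Nat). succ μ) p) (succ zero) (succ (succ zero))
  ~> \(y : Vec (Pi (j : Nat). Nat) (succ (succ (succ (succ zero))))). (\(p : Nat). elimNat (\(o : Nat). Nat) p (\(i : Nat). \(f : Nat). succ f) (succ zero)) (succ (succ zero))
  ~> \(y : Vec (Pi (j : Nat). Nat) (succ (succ (succ (succ zero))))). elimNat (\(p : Nat). Nat) (succ (succ zero)) (\(o : Nat). \(i : Nat). succ i) (succ zero)
  ~> \(y : Vec (Pi (j : Nat). Nat) (succ (succ (succ (succ zero))))). (\(p : Nat). \(o : Nat). succ o) zero (elimNat (\(i : Nat). Nat) (succ (succ zero)) (\(f : Nat). \(μ : Nat). succ μ) zero)
  ~> \(y : Vec (Pi (j : Nat). Nat) (succ (succ (succ (succ zero))))). (\(p : Nat). succ p) (elimNat (\(o : Nat). Nat) (succ (succ zero)) (\(i : Nat). \(f : Nat). succ f) zero)
  ~> \(y : Vec (Pi (j : Nat). Nat) (succ (succ (succ (succ zero))))). succ (elimNat (\(p : Nat). Nat) (succ (succ zero)) (\(o : Nat). \(i : Nat). succ i) zero)
  ~> \(y : Vec (Pi (j : Nat). Nat) (succ (succ (succ (succ zero))))). succ (succ (succ zero))
inferred type:
  Pi (y : Vec (Pi (j : Nat). Nat) (succ (succ (succ (succ zero))))). Nat


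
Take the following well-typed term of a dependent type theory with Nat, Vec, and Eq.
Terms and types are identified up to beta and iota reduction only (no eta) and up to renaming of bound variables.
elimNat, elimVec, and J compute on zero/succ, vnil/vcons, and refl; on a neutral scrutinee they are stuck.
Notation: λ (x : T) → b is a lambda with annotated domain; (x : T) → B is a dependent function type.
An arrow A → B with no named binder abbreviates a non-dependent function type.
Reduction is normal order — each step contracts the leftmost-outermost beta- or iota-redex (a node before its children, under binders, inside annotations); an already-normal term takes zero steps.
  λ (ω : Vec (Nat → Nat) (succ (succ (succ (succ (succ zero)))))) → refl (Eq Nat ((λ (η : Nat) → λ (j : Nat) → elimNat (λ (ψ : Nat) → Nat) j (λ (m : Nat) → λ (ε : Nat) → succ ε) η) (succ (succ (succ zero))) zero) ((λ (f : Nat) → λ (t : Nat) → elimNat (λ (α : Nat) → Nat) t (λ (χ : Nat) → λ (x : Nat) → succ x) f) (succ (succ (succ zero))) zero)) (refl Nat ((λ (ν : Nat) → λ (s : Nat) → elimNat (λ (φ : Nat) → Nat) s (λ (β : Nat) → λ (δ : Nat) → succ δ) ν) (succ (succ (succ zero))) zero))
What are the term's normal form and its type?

reduced normal form:
  λ (ω : Vec (Nat → Nat) (succ (succ (succ (succ (succ zero)))))) → refl (Eq Nat (succ (succ (succ zero))) (succ (succ (succ zero)))) (refl Nat (succ (succ (succ zero))))
type:
  Vec (Nat → Nat) (succ (succ (succ (succ (succ zero))))) → Eq (Eq Nat (succ (succ (succ zero))) (succ (succ (succ zero)))) (refl Nat (succ (succ (succ zero)))) (refl Nat (succ (succ (succ zero))))
observation: the leftmost-outermost redex is a beta-redex, and normalization takes 36 steps.


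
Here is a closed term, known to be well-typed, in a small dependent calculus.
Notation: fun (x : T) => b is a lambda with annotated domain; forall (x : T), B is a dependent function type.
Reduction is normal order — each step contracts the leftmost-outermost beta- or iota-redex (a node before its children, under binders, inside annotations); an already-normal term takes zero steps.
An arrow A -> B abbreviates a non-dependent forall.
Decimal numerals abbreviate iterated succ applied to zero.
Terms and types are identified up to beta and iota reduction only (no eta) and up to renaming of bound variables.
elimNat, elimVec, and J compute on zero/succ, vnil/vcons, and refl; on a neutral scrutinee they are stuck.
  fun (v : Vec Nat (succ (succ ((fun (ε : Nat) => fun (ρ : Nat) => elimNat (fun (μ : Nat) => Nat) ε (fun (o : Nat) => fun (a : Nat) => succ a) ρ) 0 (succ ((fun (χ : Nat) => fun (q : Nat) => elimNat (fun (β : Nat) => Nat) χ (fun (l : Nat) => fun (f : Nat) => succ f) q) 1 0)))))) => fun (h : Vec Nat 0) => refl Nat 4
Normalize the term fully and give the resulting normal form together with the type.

resulting normal form:
  fun (v : Vec Nat 4) => fun (ε : Vec Nat 0) => refl Nat 4
the term's type:
  Vec Nat 4 -> Vec Nat 0 -> Eq Nat 4 4


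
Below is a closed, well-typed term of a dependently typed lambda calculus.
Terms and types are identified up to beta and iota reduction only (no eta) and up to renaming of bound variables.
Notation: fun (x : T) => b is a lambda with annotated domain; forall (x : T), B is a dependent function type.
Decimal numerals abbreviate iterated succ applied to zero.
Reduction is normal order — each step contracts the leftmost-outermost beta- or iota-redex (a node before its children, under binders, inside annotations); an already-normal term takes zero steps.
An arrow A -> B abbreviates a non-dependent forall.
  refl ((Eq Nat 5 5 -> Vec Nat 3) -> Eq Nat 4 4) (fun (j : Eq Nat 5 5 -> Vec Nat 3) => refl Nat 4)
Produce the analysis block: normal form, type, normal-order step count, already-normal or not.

reduced normal form:
  refl ((Eq Nat 5 5 -> Vec Nat 3) -> Eq Nat 4 4) (fun (j : Eq Nat 5 5 -> Vec Nat 3) => refl Nat 4)
inferred type:
  Eq ((Eq Nat 5 5 -> Vec Nat 3) -> Eq Nat 4 4) (fun (j : Eq Nat 5 5 -> Vec Nat 3) => refl Nat 4) (fun (q : Eq Nat 5 5 -> Vec Nat 3) => refl Nat 4)
normal-order step count: 0
started in normal form: yes


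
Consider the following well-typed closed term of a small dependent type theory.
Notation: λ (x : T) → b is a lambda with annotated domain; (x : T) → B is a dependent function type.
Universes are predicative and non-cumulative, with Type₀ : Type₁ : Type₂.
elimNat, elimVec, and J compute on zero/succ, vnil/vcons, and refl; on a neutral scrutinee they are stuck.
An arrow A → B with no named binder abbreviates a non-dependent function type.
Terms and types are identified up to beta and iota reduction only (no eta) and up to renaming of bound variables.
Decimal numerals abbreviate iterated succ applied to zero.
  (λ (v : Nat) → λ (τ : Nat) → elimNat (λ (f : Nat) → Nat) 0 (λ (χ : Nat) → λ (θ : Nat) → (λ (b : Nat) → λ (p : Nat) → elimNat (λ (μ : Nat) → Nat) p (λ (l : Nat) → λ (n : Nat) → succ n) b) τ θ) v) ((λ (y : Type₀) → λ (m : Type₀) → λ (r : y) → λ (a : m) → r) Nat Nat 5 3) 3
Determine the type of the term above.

inferred type:
  Nat


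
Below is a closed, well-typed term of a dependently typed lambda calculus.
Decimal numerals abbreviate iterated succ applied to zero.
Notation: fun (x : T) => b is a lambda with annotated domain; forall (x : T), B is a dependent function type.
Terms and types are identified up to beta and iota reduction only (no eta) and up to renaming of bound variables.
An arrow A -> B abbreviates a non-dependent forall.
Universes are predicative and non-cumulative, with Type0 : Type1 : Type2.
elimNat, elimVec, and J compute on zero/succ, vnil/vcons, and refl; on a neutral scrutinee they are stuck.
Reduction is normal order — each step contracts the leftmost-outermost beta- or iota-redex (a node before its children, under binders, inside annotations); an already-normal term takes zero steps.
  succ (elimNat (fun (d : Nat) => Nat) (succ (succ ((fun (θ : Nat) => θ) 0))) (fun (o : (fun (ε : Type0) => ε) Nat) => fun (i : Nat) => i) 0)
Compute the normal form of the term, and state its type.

reduced normal form:
  3
type:
  Nat
observation: 2 normal-order steps normalize the term, beginning with an elimNat iota-redex.


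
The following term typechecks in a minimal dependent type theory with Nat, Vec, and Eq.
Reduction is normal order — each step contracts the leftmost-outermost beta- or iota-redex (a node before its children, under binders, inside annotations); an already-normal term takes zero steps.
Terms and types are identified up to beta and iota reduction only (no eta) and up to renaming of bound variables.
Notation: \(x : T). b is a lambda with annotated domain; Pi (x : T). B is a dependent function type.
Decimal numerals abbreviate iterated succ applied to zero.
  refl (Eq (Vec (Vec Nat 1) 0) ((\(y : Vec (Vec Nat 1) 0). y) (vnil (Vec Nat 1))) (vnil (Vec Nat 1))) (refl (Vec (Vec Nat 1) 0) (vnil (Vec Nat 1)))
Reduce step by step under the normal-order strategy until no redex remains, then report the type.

normal-order reduction sequence:
  refl (Eq (Vec (Vec Nat 1) 0) ((\(y : Vec (Vec Nat 1) 0). y) (vnil (Vec Nat 1))) (vnil (Vec Nat 1))) (refl (Vec (Vec Nat 1) 0) (vnil (Vec Nat 1)))
  ~> refl (Eq (Vec (Vec Nat 1) 0) (vnil (Vec Nat 1)) (vnil (Vec Nat 1))) (refl (Vec (Vec Nat 1) 0) (vnil (Vec Nat 1)))
the term's type:
  Eq (Eq (Vec (Vec Nat 1) 0) (vnil (Vec Nat 1)) (vnil (Vec Nat 1))) (refl (Vec (Vec Nat 1) 0) (vnil (Vec Nat 1))) (refl (Vec (Vec Nat 1) 0) (vnil (Vec Nat 1)))


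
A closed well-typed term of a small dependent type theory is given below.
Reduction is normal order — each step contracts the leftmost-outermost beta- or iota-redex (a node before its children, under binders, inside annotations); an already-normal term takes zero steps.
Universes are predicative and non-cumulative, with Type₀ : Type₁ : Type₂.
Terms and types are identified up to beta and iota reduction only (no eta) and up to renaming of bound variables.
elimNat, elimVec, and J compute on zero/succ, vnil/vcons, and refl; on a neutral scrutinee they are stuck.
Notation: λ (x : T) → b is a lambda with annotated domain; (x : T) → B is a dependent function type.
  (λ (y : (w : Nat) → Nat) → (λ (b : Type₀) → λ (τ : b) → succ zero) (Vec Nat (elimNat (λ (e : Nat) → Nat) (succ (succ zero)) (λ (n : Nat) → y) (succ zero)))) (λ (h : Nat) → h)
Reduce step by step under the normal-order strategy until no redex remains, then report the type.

normal-order reduction sequence:
  (λ (y : (w : Nat) → Nat) → (λ (b : Type₀) → λ (τ : b) → succ zero) (Vec Nat (elimNat (λ (e : Nat) → Nat) (succ (succ zero)) (λ (n : Nat) → y) (succ zero)))) (λ (h : Nat) → h)
  ~> (λ (y : Type₀) → λ (w : y) → succ zero) (Vec Nat (elimNat (λ (b : Nat) → Nat) (succ (succ zero)) (λ (τ : Nat) → λ (e : Nat) → e) (succ zero)))
  ~> λ (y : Vec Nat (elimNat (λ (w : Nat) → Nat) (succ (succ zero)) (λ (b : Nat) → λ (τ : Nat) → τ) (succ zero))) → succ zero
  ~> λ (y : Vec Nat ((λ (w : Nat) → λ (b : Nat) → b) zero (elimNat (λ (τ : Nat) → Nat) (succ (succ zero)) (λ (e : Nat) → λ (n : Nat) → n) zero))) → succ zero
  ~> λ (y : Vec Nat ((λ (w : Nat) → w) (elimNat (λ (b : Nat) → Nat) (succ (succ zero)) (λ (τ : Nat) → λ (e : Nat) → e) zero))) → succ zero
  ~> λ (y : Vec Nat (elimNat (λ (w : Nat) → Nat) (succ (succ zero)) (λ (b : Nat) → λ (τ : Nat) → τ) zero)) → succ zero
  ~> λ (y : Vec Nat (succ (succ zero))) → succ zero
type:
  (y : Vec Nat (succ (succ zero))) → Nat


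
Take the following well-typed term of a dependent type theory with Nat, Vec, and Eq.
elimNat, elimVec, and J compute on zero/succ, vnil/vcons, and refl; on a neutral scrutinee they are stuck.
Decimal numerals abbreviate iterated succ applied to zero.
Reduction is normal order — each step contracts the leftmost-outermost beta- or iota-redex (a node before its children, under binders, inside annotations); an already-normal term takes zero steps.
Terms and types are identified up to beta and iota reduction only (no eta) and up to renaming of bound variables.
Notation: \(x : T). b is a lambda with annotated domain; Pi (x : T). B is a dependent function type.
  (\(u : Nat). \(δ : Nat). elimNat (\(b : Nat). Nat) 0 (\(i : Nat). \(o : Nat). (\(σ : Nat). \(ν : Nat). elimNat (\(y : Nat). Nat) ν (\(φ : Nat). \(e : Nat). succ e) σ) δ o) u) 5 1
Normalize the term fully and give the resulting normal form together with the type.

reduced normal form:
  5
inferred type:
  Nat
observation: reduction starts at a beta-redex, and 48 normal-order steps reach the normal form.


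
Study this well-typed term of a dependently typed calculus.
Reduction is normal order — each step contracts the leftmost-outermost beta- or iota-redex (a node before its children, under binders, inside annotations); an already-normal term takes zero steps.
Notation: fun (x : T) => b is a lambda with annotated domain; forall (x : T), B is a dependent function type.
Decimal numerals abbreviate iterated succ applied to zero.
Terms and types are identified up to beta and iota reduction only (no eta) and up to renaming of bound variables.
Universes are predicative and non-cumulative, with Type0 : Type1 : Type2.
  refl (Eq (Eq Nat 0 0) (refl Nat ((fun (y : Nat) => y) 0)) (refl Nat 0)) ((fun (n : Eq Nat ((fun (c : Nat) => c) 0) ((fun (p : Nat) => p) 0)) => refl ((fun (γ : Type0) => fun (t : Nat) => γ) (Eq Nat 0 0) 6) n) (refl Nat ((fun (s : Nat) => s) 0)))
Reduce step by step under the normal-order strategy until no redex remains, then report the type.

normal-order reduction:
  refl (Eq (Eq Nat 0 0) (refl Nat ((fun (y : Nat) => y) 0)) (refl Nat 0)) ((fun (n : Eq Nat ((fun (c : Nat) => c) 0) ((fun (p : Nat) => p) 0)) => refl ((fun (γ : Type0) => fun (t : Nat) => γ) (Eq Nat 0 0) 6) n) (refl Nat ((fun (s : Nat) => s) 0)))
  ~> refl (Eq (Eq Nat 0 0) (refl Nat 0) (refl Nat 0)) ((fun (y : Eq Nat ((fun (n : Nat) => n) 0) ((fun (c : Nat) => c) 0)) => refl ((fun (p : Type0) => fun (γ : Nat) => p) (Eq Nat 0 0) 6) y) (refl Nat ((fun (t : Nat) => t) 0)))
  ~> refl (Eq (Eq Nat 0 0) (refl Nat 0) (refl Nat 0)) (refl ((fun (y : Type0) => fun (n : Nat) => y) (Eq Nat 0 0) 6) (refl Nat ((fun (c : Nat) => c) 0)))
  ~> refl (Eq (Eq Nat 0 0) (refl Nat 0) (refl Nat 0)) (refl ((fun (y : Nat) => Eq Nat 0 0) 6) (refl Nat ((fun (n : Nat) => n) 0)))
  ~> refl (Eq (Eq Nat 0 0) (refl Nat 0) (refl Nat 0)) (refl (Eq Nat 0 0) (refl Nat ((fun (y : Nat) => y) 0)))
  ~> refl (Eq (Eq Nat 0 0) (refl Nat 0) (refl Nat 0)) (refl (Eq Nat 0 0) (refl Nat 0))
the term's type:
  Eq (Eq (Eq Nat 0 0) (refl Nat 0) (refl Nat 0)) (refl (Eq Nat 0 0) (refl Nat 0)) (refl (Eq Nat 0 0) (refl Nat 0))


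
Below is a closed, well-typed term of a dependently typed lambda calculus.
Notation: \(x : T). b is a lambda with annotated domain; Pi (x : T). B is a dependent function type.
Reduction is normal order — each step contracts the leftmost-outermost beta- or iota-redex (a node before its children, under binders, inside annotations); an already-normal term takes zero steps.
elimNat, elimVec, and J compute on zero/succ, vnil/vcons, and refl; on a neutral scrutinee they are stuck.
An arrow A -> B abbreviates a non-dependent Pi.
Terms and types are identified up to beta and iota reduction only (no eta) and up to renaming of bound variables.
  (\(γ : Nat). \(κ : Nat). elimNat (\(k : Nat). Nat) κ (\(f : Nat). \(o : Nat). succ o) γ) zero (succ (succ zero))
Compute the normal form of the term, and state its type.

reduced normal form:
  succ (succ zero)
inferred type:
  Nat
observation: 3 normal-order steps separate the term from its normal form.


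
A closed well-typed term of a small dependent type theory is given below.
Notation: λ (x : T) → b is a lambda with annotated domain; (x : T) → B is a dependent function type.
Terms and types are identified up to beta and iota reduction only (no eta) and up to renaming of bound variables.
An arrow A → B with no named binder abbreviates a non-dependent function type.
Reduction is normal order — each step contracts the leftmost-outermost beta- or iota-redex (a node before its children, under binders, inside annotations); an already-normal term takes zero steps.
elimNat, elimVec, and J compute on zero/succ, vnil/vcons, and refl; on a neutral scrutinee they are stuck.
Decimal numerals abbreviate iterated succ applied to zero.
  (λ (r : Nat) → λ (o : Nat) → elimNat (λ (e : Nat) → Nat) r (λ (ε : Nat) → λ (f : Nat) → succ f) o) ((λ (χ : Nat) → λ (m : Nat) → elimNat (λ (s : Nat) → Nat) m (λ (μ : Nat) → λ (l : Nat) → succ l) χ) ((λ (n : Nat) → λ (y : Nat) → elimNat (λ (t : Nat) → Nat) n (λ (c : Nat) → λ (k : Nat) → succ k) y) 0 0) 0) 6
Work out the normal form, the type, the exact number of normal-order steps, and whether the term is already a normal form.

normal form:
  6
inferred type:
  Nat
normal-order step count: 27
term was already normal: no
first contracted redex: a beta-redex


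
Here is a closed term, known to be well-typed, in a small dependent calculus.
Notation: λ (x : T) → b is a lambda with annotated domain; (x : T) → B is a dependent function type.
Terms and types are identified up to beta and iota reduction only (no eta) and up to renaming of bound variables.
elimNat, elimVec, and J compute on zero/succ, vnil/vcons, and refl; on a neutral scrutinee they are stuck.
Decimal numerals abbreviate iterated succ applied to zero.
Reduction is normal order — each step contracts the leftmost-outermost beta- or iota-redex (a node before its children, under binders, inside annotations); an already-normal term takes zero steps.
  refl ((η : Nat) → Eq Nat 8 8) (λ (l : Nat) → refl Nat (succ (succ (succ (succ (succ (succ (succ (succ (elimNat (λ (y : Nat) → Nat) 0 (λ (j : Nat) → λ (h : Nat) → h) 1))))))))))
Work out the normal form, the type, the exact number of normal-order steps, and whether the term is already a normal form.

resulting normal form:
  refl ((η : Nat) → Eq Nat 8 8) (λ (l : Nat) → refl Nat 8)
type:
  Eq ((η : Nat) → Eq Nat 8 8) (λ (l : Nat) → refl Nat 8) (λ (y : Nat) → refl Nat 8)
steps to reach normal form (normal order): 4
already normal: no
first contracted redex: an elimNat iota-redex


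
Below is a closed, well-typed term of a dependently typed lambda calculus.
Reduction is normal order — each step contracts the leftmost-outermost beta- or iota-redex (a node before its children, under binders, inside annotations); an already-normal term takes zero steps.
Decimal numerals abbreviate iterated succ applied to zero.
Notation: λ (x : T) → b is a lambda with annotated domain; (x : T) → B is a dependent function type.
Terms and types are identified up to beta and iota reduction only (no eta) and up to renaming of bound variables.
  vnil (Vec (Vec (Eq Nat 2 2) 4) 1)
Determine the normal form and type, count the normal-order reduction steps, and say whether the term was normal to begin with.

resulting normal form:
  vnil (Vec (Vec (Eq Nat 2 2) 4) 1)
the term's type:
  Vec (Vec (Vec (Eq Nat 2 2) 4) 1) 0
reduction steps (normal order): 0
term was already normal: yes


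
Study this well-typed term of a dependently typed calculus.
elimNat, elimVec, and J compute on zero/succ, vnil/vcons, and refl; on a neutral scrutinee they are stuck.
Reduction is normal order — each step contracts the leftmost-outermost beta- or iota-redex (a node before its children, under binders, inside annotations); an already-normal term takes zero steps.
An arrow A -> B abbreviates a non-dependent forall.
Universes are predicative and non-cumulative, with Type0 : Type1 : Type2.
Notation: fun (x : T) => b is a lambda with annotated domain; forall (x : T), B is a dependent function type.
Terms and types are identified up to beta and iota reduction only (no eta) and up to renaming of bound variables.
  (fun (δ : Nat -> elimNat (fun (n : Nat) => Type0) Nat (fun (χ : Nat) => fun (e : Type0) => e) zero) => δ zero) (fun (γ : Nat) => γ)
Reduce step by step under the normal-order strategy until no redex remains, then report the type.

normal-order reduction sequence:
  (fun (δ : Nat -> elimNat (fun (n : Nat) => Type0) Nat (fun (χ : Nat) => fun (e : Type0) => e) zero) => δ zero) (fun (γ : Nat) => γ)
  ~> (fun (δ : Nat) => δ) zero
  ~> zero
the term's type:
  Nat


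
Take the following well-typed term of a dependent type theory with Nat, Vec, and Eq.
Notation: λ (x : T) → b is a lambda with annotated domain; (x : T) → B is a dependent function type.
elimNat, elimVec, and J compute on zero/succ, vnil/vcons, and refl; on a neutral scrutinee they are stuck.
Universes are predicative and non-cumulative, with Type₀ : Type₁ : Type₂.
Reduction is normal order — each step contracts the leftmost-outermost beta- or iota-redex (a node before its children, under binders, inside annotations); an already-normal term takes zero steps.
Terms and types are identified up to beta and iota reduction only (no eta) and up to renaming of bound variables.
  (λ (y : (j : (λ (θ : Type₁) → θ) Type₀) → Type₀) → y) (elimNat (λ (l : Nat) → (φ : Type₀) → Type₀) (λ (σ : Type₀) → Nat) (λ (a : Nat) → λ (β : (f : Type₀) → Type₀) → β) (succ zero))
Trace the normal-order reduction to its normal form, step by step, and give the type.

normal-order reduction:
  (λ (y : (j : (λ (θ : Type₁) → θ) Type₀) → Type₀) → y) (elimNat (λ (l : Nat) → (φ : Type₀) → Type₀) (λ (σ : Type₀) → Nat) (λ (a : Nat) → λ (β : (f : Type₀) → Type₀) → β) (succ zero))
  ~> elimNat (λ (y : Nat) → (j : Type₀) → Type₀) (λ (θ : Type₀) → Nat) (λ (l : Nat) → λ (φ : (σ : Type₀) → Type₀) → φ) (succ zero)
  ~> (λ (y : Nat) → λ (j : (θ : Type₀) → Type₀) → j) zero (elimNat (λ (l : Nat) → (φ : Type₀) → Type₀) (λ (σ : Type₀) → Nat) (λ (a : Nat) → λ (β : (f : Type₀) → Type₀) → β) zero)
  ~> (λ (y : (j : Type₀) → Type₀) → y) (elimNat (λ (θ : Nat) → (l : Type₀) → Type₀) (λ (φ : Type₀) → Nat) (λ (σ : Nat) → λ (a : (β : Type₀) → Type₀) → a) zero)
  ~> elimNat (λ (y : Nat) → (j : Type₀) → Type₀) (λ (θ : Type₀) → Nat) (λ (l : Nat) → λ (φ : (σ : Type₀) → Type₀) → φ) zero
  ~> λ (y : Type₀) → Nat
the term's type:
  (y : Type₀) → Type₀


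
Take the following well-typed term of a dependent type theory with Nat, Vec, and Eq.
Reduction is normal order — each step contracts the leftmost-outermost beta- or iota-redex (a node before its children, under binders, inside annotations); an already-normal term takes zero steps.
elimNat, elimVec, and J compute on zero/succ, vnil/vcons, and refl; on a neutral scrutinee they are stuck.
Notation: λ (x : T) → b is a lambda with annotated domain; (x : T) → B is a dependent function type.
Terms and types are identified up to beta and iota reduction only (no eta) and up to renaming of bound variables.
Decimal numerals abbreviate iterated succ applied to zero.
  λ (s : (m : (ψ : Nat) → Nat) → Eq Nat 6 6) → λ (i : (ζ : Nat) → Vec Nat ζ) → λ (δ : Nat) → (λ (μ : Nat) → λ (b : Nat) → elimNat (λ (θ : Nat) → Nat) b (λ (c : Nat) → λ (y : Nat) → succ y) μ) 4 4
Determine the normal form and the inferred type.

normal form:
  λ (s : (m : (ψ : Nat) → Nat) → Eq Nat 6 6) → λ (i : (ζ : Nat) → Vec Nat ζ) → λ (δ : Nat) → 8
type:
  (s : (m : (ψ : Nat) → Nat) → Eq Nat 6 6) → (i : (ζ : Nat) → Vec Nat ζ) → (δ : Nat) → Nat
observation: normalization takes exactly 15 steps under the normal-order strategy.


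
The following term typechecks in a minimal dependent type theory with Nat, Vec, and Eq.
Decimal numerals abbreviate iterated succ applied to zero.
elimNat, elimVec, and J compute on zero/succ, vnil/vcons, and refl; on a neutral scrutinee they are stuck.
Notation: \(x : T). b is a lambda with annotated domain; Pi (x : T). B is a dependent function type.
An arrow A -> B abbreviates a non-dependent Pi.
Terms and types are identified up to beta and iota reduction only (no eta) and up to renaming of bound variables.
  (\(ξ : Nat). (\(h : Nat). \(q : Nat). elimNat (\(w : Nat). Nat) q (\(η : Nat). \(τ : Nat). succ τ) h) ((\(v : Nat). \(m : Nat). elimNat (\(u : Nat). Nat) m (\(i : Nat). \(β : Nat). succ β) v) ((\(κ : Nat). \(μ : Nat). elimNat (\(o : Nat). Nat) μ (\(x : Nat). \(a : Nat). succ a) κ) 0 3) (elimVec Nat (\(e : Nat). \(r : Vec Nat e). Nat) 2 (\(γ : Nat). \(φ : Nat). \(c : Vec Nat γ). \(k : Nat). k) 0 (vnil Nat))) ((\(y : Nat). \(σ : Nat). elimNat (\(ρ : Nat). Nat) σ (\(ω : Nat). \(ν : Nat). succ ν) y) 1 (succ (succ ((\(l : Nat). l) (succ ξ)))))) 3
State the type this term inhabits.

inferred type:
  Nat


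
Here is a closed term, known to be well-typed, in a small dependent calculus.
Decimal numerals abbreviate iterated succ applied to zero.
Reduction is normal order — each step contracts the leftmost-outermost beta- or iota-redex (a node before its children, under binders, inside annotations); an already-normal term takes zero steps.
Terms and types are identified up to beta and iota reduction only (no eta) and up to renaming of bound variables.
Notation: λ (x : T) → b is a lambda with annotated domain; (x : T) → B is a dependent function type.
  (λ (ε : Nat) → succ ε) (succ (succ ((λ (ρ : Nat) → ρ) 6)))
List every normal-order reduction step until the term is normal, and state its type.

reduction (normal order):
  (λ (ε : Nat) → succ ε) (succ (succ ((λ (ρ : Nat) → ρ) 6)))
  ~> succ (succ (succ ((λ (ε : Nat) → ε) 6)))
  ~> 9
inferred type:
  Nat


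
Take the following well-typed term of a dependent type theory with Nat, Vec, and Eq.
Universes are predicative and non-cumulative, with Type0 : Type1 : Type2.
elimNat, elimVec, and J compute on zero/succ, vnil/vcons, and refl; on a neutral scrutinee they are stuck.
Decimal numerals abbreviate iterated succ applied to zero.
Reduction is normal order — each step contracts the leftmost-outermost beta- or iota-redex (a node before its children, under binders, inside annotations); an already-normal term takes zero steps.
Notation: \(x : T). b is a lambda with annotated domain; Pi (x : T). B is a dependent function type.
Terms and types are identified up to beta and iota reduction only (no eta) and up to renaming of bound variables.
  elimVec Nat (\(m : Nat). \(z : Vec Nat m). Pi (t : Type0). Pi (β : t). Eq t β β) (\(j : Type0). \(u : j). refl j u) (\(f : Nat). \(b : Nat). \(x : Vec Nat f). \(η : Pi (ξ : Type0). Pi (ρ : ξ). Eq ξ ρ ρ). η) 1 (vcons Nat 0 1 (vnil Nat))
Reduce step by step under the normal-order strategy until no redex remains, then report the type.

normal-order reduction:
  elimVec Nat (\(m : Nat). \(z : Vec Nat m). Pi (t : Type0). Pi (β : t). Eq t β β) (\(j : Type0). \(u : j). refl j u) (\(f : Nat). \(b : Nat). \(x : Vec Nat f). \(η : Pi (ξ : Type0). Pi (ρ : ξ). Eq ξ ρ ρ). η) 1 (vcons Nat 0 1 (vnil Nat))
  ~> (\(m : Nat). \(z : Nat). \(t : Vec Nat m). \(β : Pi (j : Type0). Pi (u : j). Eq j u u). β) 0 1 (vnil Nat) (elimVec Nat (\(f : Nat). \(b : Vec Nat f). Pi (x : Type0). Pi (η : x). Eq x η η) (\(ξ : Type0). \(ρ : ξ). refl ξ ρ) (\(n : Nat). \(e : Nat). \(g : Vec Nat n). \(h : Pi (l : Type0). Pi (o : l). Eq l o o). h) 0 (vnil Nat))
  ~> (\(m : Nat). \(z : Vec Nat 0). \(t : Pi (β : Type0). Pi (j : β). Eq β j j). t) 1 (vnil Nat) (elimVec Nat (\(u : Nat). \(f : Vec Nat u). Pi (b : Type0). Pi (x : b). Eq b x x) (\(η : Type0). \(ξ : η). refl η ξ) (\(ρ : Nat). \(n : Nat). \(e : Vec Nat ρ). \(g : Pi (h : Type0). Pi (l : h). Eq h l l). g) 0 (vnil Nat))
  ~> (\(m : Vec Nat 0). \(z : Pi (t : Type0). Pi (β : t). Eq t β β). z) (vnil Nat) (elimVec Nat (\(j : Nat). \(u : Vec Nat j). Pi (f : Type0). Pi (b : f). Eq f b b) (\(x : Type0). \(η : x). refl x η) (\(ξ : Nat). \(ρ : Nat). \(n : Vec Nat ξ). \(e : Pi (g : Type0). Pi (h : g). Eq g h h). e) 0 (vnil Nat))
  ~> (\(m : Pi (z : Type0). Pi (t : z). Eq z t t). m) (elimVec Nat (\(β : Nat). \(j : Vec Nat β). Pi (u : Type0). Pi (f : u). Eq u f f) (\(b : Type0). \(x : b). refl b x) (\(η : Nat). \(ξ : Nat). \(ρ : Vec Nat η). \(n : Pi (e : Type0). Pi (g : e). Eq e g g). n) 0 (vnil Nat))
  ~> elimVec Nat (\(m : Nat). \(z : Vec Nat m). Pi (t : Type0). Pi (β : t). Eq t β β) (\(j : Type0). \(u : j). refl j u) (\(f : Nat). \(b : Nat). \(x : Vec Nat f). \(η : Pi (ξ : Type0). Pi (ρ : ξ). Eq ξ ρ ρ). η) 0 (vnil Nat)
  ~> \(m : Type0). \(z : m). refl m z
inferred type:
  Pi (m : Type0). Pi (z : m). Eq m z z


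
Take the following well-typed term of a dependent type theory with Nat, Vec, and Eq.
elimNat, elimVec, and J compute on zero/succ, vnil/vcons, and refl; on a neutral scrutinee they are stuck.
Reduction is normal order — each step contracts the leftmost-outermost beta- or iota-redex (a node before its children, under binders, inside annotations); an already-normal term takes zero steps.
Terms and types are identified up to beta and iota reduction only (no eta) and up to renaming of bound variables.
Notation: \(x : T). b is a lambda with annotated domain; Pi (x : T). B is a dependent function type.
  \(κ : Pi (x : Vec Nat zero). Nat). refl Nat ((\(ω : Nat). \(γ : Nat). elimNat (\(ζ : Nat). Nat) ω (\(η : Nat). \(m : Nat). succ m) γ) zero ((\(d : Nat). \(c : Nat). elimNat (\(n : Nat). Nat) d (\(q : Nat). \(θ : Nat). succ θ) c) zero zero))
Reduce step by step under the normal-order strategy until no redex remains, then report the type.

reduction (normal order):
  \(κ : Pi (x : Vec Nat zero). Nat). refl Nat ((\(ω : Nat). \(γ : Nat). elimNat (\(ζ : Nat). Nat) ω (\(η : Nat). \(m : Nat). succ m) γ) zero ((\(d : Nat). \(c : Nat). elimNat (\(n : Nat). Nat) d (\(q : Nat). \(θ : Nat). succ θ) c) zero zero))
  ~> \(κ : Pi (x : Vec Nat zero). Nat). refl Nat ((\(ω : Nat). elimNat (\(γ : Nat). Nat) zero (\(ζ : Nat). \(η : Nat). succ η) ω) ((\(m : Nat). \(d : Nat). elimNat (\(c : Nat). Nat) m (\(n : Nat). \(q : Nat). succ q) d) zero zero))
  ~> \(κ : Pi (x : Vec Nat zero). Nat). refl Nat (elimNat (\(ω : Nat). Nat) zero (\(γ : Nat). \(ζ : Nat). succ ζ) ((\(η : Nat). \(m : Nat). elimNat (\(d : Nat). Nat) η (\(c : Nat). \(n : Nat). succ n) m) zero zero))
  ~> \(κ : Pi (x : Vec Nat zero). Nat). refl Nat (elimNat (\(ω : Nat). Nat) zero (\(γ : Nat). \(ζ : Nat). succ ζ) ((\(η : Nat). elimNat (\(m : Nat). Nat) zero (\(d : Nat). \(c : Nat). succ c) η) zero))
  ~> \(κ : Pi (x : Vec Nat zero). Nat). refl Nat (elimNat (\(ω : Nat). Nat) zero (\(γ : Nat). \(ζ : Nat). succ ζ) (elimNat (\(η : Nat). Nat) zero (\(m : Nat). \(d : Nat). succ d) zero))
  ~> \(κ : Pi (x : Vec Nat zero). Nat). refl Nat (elimNat (\(ω : Nat). Nat) zero (\(γ : Nat). \(ζ : Nat). succ ζ) zero)
  ~> \(κ : Pi (x : Vec Nat zero). Nat). refl Nat zero
the term's type:
  Pi (κ : Pi (x : Vec Nat zero). Nat). Eq Nat zero zero


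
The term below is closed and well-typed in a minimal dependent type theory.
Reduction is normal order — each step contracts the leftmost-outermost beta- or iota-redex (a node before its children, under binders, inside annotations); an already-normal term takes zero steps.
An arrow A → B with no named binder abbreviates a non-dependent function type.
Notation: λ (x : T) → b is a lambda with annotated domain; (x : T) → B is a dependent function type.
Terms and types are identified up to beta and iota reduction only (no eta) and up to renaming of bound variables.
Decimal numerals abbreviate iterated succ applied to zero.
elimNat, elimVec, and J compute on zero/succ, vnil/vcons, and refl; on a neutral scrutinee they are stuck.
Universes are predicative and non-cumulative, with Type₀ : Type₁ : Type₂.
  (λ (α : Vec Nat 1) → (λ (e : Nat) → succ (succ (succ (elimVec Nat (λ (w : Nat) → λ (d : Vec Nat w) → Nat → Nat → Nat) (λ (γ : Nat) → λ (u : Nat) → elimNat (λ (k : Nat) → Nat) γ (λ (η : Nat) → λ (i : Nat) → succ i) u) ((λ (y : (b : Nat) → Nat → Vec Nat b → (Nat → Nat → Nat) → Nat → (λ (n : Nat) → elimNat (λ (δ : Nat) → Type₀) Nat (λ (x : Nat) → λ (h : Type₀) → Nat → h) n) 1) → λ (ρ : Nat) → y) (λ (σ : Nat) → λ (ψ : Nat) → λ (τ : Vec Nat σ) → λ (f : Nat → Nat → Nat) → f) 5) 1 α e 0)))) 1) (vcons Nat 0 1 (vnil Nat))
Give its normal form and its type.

reduced normal form:
  4
the term's type:
  Nat
observation: contracting a beta-redex first, the term normalizes in 13 steps.


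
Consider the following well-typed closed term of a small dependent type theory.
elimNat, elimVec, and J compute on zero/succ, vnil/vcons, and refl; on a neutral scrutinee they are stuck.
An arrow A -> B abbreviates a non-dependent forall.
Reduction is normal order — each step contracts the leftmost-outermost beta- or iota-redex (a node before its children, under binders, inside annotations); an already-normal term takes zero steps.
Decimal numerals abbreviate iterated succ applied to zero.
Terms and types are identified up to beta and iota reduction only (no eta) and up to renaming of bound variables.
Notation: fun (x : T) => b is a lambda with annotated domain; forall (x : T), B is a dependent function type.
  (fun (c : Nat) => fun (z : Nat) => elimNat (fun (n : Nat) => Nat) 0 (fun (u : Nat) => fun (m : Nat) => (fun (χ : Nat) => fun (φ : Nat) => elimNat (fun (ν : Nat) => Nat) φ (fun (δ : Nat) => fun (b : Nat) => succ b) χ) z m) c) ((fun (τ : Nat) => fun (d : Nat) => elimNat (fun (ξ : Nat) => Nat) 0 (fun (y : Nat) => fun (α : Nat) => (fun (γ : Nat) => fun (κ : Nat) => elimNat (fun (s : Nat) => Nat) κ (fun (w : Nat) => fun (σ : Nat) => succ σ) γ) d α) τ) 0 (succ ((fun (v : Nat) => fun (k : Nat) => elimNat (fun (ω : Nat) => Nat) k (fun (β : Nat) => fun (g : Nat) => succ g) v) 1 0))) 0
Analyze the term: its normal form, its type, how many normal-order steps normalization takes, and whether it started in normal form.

resulting normal form:
  0
the term's type:
  Nat
reduction steps (normal order): 9
started in normal form: no
first redex: a beta-redex
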